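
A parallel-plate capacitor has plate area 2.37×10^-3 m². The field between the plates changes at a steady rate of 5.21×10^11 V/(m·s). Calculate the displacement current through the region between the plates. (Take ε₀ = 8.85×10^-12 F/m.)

0.0109 A

With a uniform field, Φ_E = EA, so I_d = ε₀ A dE/dt = 0.0109 A.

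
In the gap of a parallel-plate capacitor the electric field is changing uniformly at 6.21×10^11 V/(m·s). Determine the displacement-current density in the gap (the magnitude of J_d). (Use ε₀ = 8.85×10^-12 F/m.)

5.50 A/m²

J_d = ε₀ ∂E/∂t, so J_d = 5.50 A/m².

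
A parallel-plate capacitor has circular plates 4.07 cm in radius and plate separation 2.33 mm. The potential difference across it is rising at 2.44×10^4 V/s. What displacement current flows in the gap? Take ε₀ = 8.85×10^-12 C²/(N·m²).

E = V/d so dE/dt = (dV/dt)/d = 1.047×10^7 V/(m·s), and I_d = ε₀ A dE/dt = (8.85×10^-12)(5.204×10^-3)(1.047×10^7) = 4.82×10^-7 A.

4.82×10^-7 A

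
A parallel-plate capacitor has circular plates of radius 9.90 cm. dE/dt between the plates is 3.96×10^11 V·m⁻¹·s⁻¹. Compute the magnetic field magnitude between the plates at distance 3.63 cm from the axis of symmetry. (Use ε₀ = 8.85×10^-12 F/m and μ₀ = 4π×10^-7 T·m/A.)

7.99×10^-8 T

I_d = ε₀ dΦ_E/dt = ε₀ πR² (dE/dt) = (8.85×10^-12)(0.03079)(3.96×10^11) = 0.1079 A through the full plate area.
For r < R the Ampère–Maxwell law gives B(2πr) = μ₀ I_d (r²/R²), so B = μ₀ I_d r/(2πR²) = (4π×10^-7)(0.1079)(0.0363)/(2π·0.0990²) = 7.99×10^-8 T.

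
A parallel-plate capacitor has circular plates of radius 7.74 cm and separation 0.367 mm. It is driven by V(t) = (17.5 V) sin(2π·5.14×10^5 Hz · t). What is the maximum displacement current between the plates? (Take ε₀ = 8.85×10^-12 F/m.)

C = ε₀A/d = (8.85×10^-12)(0.01882)/(3.67×10^-4) = 4.538×10^-10 F; ω = 2πf = 3.230×10^6 rad/s.
I_d = C dV/dt, so |I_d|_max = C V₀ ω = (4.538×10^-10)(17.5)(3.230×10^6) = 0.0257 A.

0.0257 A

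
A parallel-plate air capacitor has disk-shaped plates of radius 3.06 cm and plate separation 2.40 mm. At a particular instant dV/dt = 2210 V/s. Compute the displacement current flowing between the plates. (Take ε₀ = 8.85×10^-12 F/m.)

C = ε₀A/d = (8.85×10^-12)(2.942×10^-3)/(2.40×10^-3) = 1.085×10^-11 F.
I_d = C dV/dt = (1.085×10^-11)(2210) = 2.40×10^-8 A.

2.40×10^-8 A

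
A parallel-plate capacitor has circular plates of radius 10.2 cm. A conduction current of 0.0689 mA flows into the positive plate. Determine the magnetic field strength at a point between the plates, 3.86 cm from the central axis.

5.11×10^-11 T

Between the plates the displacement current equals the wire current: I_d = 0.0689 mA = 6.89×10^-5 A.
For r < R the Ampère–Maxwell law gives B(2πr) = μ₀ I_d (r²/R²), so B = μ₀ I_d r/(2πR²) = (4π×10^-7)(6.89×10^-5)(0.0386)/(2π·0.102²) = 5.11×10^-11 T.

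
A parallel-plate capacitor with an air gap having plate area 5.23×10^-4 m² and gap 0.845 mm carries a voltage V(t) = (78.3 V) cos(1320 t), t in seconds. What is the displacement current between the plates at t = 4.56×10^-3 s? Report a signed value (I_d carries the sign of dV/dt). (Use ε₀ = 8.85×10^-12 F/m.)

1.48×10^-7 A

C = ε₀A/d = (8.85×10^-12)(5.23×10^-4)/(8.45×10^-4) = 5.478×10^-12 F. dV/dt = V₀ω·−sin(ωt); at ωt = 6.0192 rad this factor is 0.2609.
I_d = C dV/dt = (5.478×10^-12)(78.3)(1320)(0.2609) = 1.48×10^-7 A.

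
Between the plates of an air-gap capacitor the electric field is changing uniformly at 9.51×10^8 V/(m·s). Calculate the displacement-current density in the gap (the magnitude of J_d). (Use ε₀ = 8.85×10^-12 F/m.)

8.42×10^-3 A/m²

The displacement-current density is ε₀ ∂E/∂t = (8.85×10^-12)(9.51×10^8) = 8.42×10^-3 A/m².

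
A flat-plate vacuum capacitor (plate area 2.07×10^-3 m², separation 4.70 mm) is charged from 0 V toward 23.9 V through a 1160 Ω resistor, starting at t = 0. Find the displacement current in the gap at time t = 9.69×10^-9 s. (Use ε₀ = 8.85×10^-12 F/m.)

2.42×10^-3 A

C = ε₀A/d = (8.85×10^-12)(2.07×10^-3)/(4.70×10^-3) = 3.898×10^-12 F and τ = RC = 4.522×10^-9 s. I_d in the gap equals the RC charging current.
I_d(t) = (V₀/R) e^(−t/τ) = 0.02060 · e^(−2.143) = 2.42×10^-3 A.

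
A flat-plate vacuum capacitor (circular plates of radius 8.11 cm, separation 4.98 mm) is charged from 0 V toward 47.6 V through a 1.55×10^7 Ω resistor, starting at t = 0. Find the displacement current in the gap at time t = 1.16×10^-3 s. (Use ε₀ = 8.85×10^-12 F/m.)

4.00×10^-7 A

C = ε₀A/d = (8.85×10^-12)(0.02066)/(4.98×10^-3) = 3.672×10^-11 F, so τ = RC = 5.692×10^-4 s.
The conduction current is I(t) = (V₀/R) e^(−t/τ), and the displacement current between the plates equals it.
t/τ = 2.038; I_d = (47.6/1.55×10^7) · e^(−2.038) = (3.071×10^-6)(0.1303) = 4.00×10^-7 A.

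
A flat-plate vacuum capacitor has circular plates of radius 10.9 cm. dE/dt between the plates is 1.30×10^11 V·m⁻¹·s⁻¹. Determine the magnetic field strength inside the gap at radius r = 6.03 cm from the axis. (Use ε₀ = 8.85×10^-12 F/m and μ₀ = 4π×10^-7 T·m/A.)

4.36×10^-8 T

I_d = ε₀ dΦ_E/dt = ε₀ πR² (dE/dt) = (8.85×10^-12)(0.03733)(1.30×10^11) = 0.04295 A through the full plate area.
For r < R the Ampère–Maxwell law gives B(2πr) = μ₀ I_d (r²/R²), so B = μ₀ I_d r/(2πR²) = (4π×10^-7)(0.04295)(0.0603)/(2π·0.109²) = 4.36×10^-8 T.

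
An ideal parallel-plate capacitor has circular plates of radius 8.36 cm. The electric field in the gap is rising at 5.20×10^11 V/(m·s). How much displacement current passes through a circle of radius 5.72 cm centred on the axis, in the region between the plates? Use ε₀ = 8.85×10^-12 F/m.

I_d = ε₀ dΦ_E/dt = ε₀ πR² (dE/dt) = (8.85×10^-12)(0.02196)(5.20×10^11) = 0.1011 A through the full plate area.
Since J_d is uniform, the enclosed fraction is (r/R)² = 0.4681, giving I_d,enc = 0.0473 A.

0.0473 A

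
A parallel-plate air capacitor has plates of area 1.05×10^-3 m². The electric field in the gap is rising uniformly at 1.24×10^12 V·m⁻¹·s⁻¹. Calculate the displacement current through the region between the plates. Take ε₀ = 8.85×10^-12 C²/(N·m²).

With a uniform field, Φ_E = EA, so I_d = ε₀ A dE/dt = 0.0115 A.

0.0115 A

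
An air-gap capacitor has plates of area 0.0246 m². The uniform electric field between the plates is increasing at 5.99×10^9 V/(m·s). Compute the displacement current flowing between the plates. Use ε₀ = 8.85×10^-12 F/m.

The displacement current is ε₀ times dΦ_E/dt = ε₀ A dE/dt = (8.85×10^-12)(0.0246)(5.99×10^9) = 1.30×10^-3 A.

1.30×10^-3 A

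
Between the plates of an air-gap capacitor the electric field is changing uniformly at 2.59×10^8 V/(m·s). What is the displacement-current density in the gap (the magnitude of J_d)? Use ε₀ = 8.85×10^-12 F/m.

2.29×10^-3 A/m²

J_d = ε₀ ∂E/∂t, so J_d = 2.29×10^-3 A/m².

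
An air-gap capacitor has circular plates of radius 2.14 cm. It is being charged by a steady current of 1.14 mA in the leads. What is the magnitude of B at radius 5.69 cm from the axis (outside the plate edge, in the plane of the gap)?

4.01×10^-9 T

No conduction current crosses the gap, so I_d there equals the 1.14×10^-3 A in the leads.
With r > R the enclosed displacement current is the full I_d; B = μ₀ I_d / (2πr) = 4.01×10^-9 T.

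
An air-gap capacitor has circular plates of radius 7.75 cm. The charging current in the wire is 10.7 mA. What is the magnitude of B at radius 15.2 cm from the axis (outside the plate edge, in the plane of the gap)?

1.41×10^-8 T

Between the plates the displacement current equals the wire current: I_d = 10.7 mA = 0.0107 A.
For r ≥ R the full I_d is enclosed: B = μ₀ I_d/(2πr) = (4π×10^-7)(0.0107)/(2π·0.152) = 1.41×10^-8 T.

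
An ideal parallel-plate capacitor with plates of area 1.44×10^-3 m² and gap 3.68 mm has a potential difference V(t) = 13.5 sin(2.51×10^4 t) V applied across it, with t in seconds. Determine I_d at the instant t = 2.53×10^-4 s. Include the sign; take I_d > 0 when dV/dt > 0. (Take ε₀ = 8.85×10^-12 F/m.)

1.17×10^-6 A

C = ε₀A/d = (8.85×10^-12)(1.44×10^-3)/(3.68×10^-3) = 3.463×10^-12 F. dV/dt = V₀ω·cos(ωt); at ωt = 6.3503 rad this factor is 0.9977.
I_d = C dV/dt = (3.463×10^-12)(13.5)(2.51×10^4)(0.9977) = 1.17×10^-6 A.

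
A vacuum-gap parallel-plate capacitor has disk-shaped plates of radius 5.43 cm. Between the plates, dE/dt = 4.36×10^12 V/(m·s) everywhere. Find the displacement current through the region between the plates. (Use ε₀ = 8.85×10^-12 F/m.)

0.357 A

With a uniform field, Φ_E = EA, so I_d = ε₀ A dE/dt = 0.357 A.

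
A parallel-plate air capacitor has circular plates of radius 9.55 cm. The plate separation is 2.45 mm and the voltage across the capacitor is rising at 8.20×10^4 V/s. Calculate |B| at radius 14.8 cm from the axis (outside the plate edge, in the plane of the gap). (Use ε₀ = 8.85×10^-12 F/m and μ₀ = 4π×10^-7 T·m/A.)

1.15×10^-11 T

I_d = C dV/dt with C = ε₀πR²/d = 1.035×10^-10 F, so I_d = (1.035×10^-10)(8.20×10^4) = 8.487×10^-6 A.
With r > R the enclosed displacement current is the full I_d; B = μ₀ I_d / (2πr) = 1.15×10^-11 T.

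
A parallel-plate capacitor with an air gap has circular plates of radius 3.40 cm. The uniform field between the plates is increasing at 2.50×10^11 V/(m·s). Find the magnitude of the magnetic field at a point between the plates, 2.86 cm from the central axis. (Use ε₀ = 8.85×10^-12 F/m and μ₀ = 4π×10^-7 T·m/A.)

Through the whole plate area (πR² = 3.632×10^-3 m²), I_d = ε₀ πR² dE/dt = 8.036×10^-3 A.
For r < R the Ampère–Maxwell law gives B(2πr) = μ₀ I_d (r²/R²), so B = μ₀ I_d r/(2πR²) = (4π×10^-7)(8.036×10^-3)(0.0286)/(2π·0.0340²) = 3.98×10^-8 T.

3.98×10^-8 T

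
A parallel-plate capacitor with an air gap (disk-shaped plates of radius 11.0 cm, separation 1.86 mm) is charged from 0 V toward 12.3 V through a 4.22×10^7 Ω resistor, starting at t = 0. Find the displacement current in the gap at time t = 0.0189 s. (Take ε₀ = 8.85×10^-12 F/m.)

2.45×10^-8 A

With C = ε₀A/d = (8.85×10^-12)(0.03801)/(1.86×10^-3) = 1.809×10^-10 F, the time constant is τ = RC = 7.634×10^-3 s, so t/τ = 2.476 and e^(−t/τ) = 0.08408.
I_d = I_cond = (V₀/R) e^(−t/τ) = (2.915×10^-7)(0.08408) = 2.45×10^-8 A.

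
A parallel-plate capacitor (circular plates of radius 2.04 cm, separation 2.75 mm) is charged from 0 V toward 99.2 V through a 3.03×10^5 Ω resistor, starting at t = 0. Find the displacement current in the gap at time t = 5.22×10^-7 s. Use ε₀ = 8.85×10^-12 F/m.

With C = ε₀A/d = (8.85×10^-12)(1.307×10^-3)/(2.75×10^-3) = 4.206×10^-12 F, the time constant is τ = RC = 1.274×10^-6 s, so t/τ = 0.4097 and e^(−t/τ) = 0.6638.
I_d = I_cond = (V₀/R) e^(−t/τ) = (3.274×10^-4)(0.6638) = 2.17×10^-4 A.

2.17×10^-4 A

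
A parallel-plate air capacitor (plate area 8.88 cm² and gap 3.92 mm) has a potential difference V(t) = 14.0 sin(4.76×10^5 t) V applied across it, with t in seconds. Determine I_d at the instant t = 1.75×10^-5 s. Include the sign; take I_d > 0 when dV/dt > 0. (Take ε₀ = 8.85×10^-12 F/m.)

-6.12×10^-6 A

C = ε₀A/d = (8.85×10^-12)(8.88×10^-4)/(3.92×10^-3) = 2.005×10^-12 F. dV/dt = V₀ω·cos(ωt); at ωt = 8.33 rad this factor is -0.4582.
I_d = C dV/dt = (2.005×10^-12)(14.0)(4.76×10^5)(-0.4582) = -6.12×10^-6 A.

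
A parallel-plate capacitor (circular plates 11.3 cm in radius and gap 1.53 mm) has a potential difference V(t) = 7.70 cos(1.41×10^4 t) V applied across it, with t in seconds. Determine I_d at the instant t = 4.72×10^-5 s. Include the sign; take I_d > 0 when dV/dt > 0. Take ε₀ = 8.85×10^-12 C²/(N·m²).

-1.56×10^-5 A

C = ε₀A/d = (8.85×10^-12)(0.04011)/(1.53×10^-3) = 2.320×10^-10 F. dV/dt = V₀ω·−sin(ωt); at ωt = 0.66552 rad this factor is -0.6175.
I_d = C dV/dt = (2.320×10^-10)(7.70)(1.41×10^4)(-0.6175) = -1.56×10^-5 A.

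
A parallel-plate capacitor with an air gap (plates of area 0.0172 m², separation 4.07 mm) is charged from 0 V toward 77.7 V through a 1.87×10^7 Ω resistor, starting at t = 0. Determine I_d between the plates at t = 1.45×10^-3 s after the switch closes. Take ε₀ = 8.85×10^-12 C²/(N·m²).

C = ε₀A/d = (8.85×10^-12)(0.0172)/(4.07×10^-3) = 3.740×10^-11 F and τ = RC = 6.994×10^-4 s. I_d in the gap equals the RC charging current.
I_d(t) = (V₀/R) e^(−t/τ) = 4.155×10^-6 · e^(−2.073) = 5.23×10^-7 A.

5.23×10^-7 A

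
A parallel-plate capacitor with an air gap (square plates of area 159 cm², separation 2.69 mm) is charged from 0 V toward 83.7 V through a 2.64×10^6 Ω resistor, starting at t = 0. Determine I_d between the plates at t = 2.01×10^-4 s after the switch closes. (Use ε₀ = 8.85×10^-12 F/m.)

7.40×10^-6 A

With C = ε₀A/d = (8.85×10^-12)(0.0159)/(2.69×10^-3) = 5.231×10^-11 F, the time constant is τ = RC = 1.381×10^-4 s, so t/τ = 1.455 and e^(−t/τ) = 0.2334.
I_d = I_cond = (V₀/R) e^(−t/τ) = (3.170×10^-5)(0.2334) = 7.40×10^-6 A.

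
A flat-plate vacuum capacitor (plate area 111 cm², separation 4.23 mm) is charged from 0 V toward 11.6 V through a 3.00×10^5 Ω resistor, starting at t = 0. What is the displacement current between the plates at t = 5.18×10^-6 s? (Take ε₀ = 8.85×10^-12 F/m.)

1.84×10^-5 A

C = ε₀A/d = (8.85×10^-12)(0.0111)/(4.23×10^-3) = 2.322×10^-11 F, so τ = RC = 6.966×10^-6 s.
The conduction current is I(t) = (V₀/R) e^(−t/τ), and the displacement current between the plates equals it.
t/τ = 0.7436; I_d = (11.6/3.00×10^5) · e^(−0.7436) = (3.867×10^-5)(0.4754) = 1.84×10^-5 A.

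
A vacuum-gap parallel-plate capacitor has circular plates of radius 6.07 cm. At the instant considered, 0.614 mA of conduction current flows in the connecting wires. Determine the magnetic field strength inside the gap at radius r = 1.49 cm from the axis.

By continuity the displacement current in the gap matches the conduction current: I_d = 6.14×10^-4 A.
For r < R the Ampère–Maxwell law gives B(2πr) = μ₀ I_d (r²/R²), so B = μ₀ I_d r/(2πR²) = (4π×10^-7)(6.14×10^-4)(0.0149)/(2π·0.0607²) = 4.97×10^-10 T.

4.97×10^-10 T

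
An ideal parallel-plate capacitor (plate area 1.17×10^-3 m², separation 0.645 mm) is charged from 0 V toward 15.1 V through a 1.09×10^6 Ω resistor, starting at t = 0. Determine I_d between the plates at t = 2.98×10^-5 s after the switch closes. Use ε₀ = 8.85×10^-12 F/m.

2.52×10^-6 A

With C = ε₀A/d = (8.85×10^-12)(1.17×10^-3)/(6.45×10^-4) = 1.605×10^-11 F, the time constant is τ = RC = 1.749×10^-5 s, so t/τ = 1.704 and e^(−t/τ) = 0.1820.
I_d = I_cond = (V₀/R) e^(−t/τ) = (1.385×10^-5)(0.1820) = 2.52×10^-6 A.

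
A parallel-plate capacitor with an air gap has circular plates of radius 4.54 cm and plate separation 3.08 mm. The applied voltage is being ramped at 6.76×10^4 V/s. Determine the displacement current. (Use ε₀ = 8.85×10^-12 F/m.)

C = ε₀A/d = (8.85×10^-12)(6.475×10^-3)/(3.08×10^-3) = 1.861×10^-11 F.
I_d = C dV/dt = (1.861×10^-11)(6.76×10^4) = 1.26×10^-6 A.

1.26×10^-6 A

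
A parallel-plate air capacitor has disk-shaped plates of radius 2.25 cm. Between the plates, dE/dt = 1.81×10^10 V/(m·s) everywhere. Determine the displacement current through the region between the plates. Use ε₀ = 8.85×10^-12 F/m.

2.55×10^-4 A

The displacement current is ε₀ times dΦ_E/dt = ε₀ A dE/dt = (8.85×10^-12)(1.590×10^-3)(1.81×10^10) = 2.55×10^-4 A.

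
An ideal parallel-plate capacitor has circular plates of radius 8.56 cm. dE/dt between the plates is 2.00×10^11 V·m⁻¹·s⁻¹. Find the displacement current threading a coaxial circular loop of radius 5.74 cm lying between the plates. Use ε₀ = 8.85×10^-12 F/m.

I_d = ε₀ dΦ_E/dt = ε₀ πR² (dE/dt) = (8.85×10^-12)(0.02302)(2.00×10^11) = 0.04075 A through the full plate area.
Through an area πr² the displacement current is I_d·(πr²/πR²) = I_d (r/R)² = 0.0183 A.

0.0183 A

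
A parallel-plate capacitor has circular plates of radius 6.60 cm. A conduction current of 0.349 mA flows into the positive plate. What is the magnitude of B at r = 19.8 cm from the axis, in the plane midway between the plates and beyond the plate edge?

Between the plates the displacement current equals the wire current: I_d = 0.349 mA = 3.49×10^-4 A.
For r ≥ R the full I_d is enclosed: B = μ₀ I_d/(2πr) = (4π×10^-7)(3.49×10^-4)/(2π·0.198) = 3.53×10^-10 T.

3.53×10^-10 T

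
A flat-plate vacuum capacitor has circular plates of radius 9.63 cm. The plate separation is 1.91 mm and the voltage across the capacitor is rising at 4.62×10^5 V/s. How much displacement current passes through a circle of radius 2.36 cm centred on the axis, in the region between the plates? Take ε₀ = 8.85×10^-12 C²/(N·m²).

With E = V/d, dE/dt = 2.419×10^8 V/(m·s) and πR² = 0.02913 m², giving I_d = ε₀ πR² dE/dt = 6.236×10^-5 A.
Through an area πr² the displacement current is I_d·(πr²/πR²) = I_d (r/R)² = 3.75×10^-6 A.

3.75×10^-6 A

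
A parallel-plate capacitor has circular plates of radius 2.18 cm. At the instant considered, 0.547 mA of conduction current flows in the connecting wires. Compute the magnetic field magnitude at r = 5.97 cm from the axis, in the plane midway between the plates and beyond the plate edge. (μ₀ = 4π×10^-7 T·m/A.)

By continuity the displacement current in the gap matches the conduction current: I_d = 5.47×10^-4 A.
For r ≥ R the full I_d is enclosed: B = μ₀ I_d/(2πr) = (4π×10^-7)(5.47×10^-4)/(2π·0.0597) = 1.83×10^-9 T.

1.83×10^-9 T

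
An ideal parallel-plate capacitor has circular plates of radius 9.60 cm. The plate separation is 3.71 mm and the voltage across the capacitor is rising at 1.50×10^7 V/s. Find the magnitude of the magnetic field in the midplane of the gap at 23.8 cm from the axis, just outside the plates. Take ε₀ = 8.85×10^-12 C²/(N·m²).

8.71×10^-10 T

I_d = C dV/dt with C = ε₀πR²/d = 6.906×10^-11 F, so I_d = (6.906×10^-11)(1.50×10^7) = 1.036×10^-3 A.
For r ≥ R the full I_d is enclosed: B = μ₀ I_d/(2πr) = (4π×10^-7)(1.036×10^-3)/(2π·0.238) = 8.71×10^-10 T.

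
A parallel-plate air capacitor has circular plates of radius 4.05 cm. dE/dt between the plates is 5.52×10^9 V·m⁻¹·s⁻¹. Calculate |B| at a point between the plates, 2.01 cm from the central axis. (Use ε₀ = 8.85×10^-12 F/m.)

Through the whole plate area (πR² = 5.153×10^-3 m²), I_d = ε₀ πR² dE/dt = 2.517×10^-4 A.
For r < R the Ampère–Maxwell law gives B(2πr) = μ₀ I_d (r²/R²), so B = μ₀ I_d r/(2πR²) = (4π×10^-7)(2.517×10^-4)(0.0201)/(2π·0.0405²) = 6.17×10^-10 T.

6.17×10^-10 T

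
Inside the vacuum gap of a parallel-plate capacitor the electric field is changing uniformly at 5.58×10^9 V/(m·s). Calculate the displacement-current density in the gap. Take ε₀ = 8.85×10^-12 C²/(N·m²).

0.0494 A/m²

J_d = ε₀ ∂E/∂t, so J_d = 0.0494 A/m².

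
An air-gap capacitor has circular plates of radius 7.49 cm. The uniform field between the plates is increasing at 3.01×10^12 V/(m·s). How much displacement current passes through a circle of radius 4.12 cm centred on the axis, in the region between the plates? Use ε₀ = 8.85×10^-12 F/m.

I_d = ε₀ dΦ_E/dt = ε₀ πR² (dE/dt) = (8.85×10^-12)(0.01762)(3.01×10^12) = 0.4694 A through the full plate area.
Since J_d is uniform, the enclosed fraction is (r/R)² = 0.3026, giving I_d,enc = 0.142 A.

0.142 A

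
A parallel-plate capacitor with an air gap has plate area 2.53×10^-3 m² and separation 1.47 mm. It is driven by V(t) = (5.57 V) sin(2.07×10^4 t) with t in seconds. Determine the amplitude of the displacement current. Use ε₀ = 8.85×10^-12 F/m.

(dE/dt)_max = V₀ω/d = 7.843×10^7 V/(m·s); ω = 2.07×10^4 rad/s.
I_d,max = ε₀ A (dE/dt)_max = (8.85×10^-12)(2.53×10^-3)(7.843×10^7) = 1.76×10^-6 A.

1.76×10^-6 A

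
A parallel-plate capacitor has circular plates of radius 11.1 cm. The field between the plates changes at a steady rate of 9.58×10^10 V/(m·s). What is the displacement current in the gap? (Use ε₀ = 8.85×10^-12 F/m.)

With a uniform field, Φ_E = EA, so I_d = ε₀ A dE/dt = 0.0328 A.

0.0328 A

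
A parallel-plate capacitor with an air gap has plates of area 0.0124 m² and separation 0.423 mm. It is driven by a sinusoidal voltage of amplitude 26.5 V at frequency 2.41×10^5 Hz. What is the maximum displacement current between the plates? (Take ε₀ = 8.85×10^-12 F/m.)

(dE/dt)_max = V₀ω/d = 9.485×10^10 V/(m·s); ω = 2πf = 1.514×10^6 rad/s.
I_d,max = ε₀ A (dE/dt)_max = (8.85×10^-12)(0.0124)(9.485×10^10) = 0.0104 A.

0.0104 A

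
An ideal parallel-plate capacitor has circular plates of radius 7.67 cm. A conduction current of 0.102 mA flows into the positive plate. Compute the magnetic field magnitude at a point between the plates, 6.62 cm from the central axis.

2.30×10^-10 T

No conduction current crosses the gap, so I_d there equals the 1.02×10^-4 A in the leads.
For r < R the Ampère–Maxwell law gives B(2πr) = μ₀ I_d (r²/R²), so B = μ₀ I_d r/(2πR²) = (4π×10^-7)(1.02×10^-4)(0.0662)/(2π·0.0767²) = 2.30×10^-10 T.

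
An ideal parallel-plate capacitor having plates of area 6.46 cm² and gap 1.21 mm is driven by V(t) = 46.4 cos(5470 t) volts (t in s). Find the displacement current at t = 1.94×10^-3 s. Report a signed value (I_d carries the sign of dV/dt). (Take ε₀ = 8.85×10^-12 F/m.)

1.11×10^-6 A

dV/dt = (46.4)(5470)·−sin(10.6118) = 2.353×10^5 V/s.
I_d = C dV/dt with C = ε₀A/d = (8.85×10^-12)(6.46×10^-4)/(1.21×10^-3) = 4.725×10^-12 F, so I_d = (4.725×10^-12)(2.353×10^5) = 1.11×10^-6 A.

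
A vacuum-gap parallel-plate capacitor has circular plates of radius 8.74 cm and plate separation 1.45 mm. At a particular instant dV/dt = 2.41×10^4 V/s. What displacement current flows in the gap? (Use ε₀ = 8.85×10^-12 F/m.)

The displacement current equals the charging current C dV/dt. With C = ε₀A/d = (8.85×10^-12)(0.02400)/(1.45×10^-3) = 1.465×10^-10 F, I_d = (1.465×10^-10)(2.41×10^4) = 3.53×10^-6 A.

3.53×10^-6 A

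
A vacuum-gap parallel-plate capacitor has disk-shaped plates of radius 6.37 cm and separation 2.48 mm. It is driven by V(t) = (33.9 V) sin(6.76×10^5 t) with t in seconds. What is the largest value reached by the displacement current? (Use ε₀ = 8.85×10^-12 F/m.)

1.04×10^-3 A

The displacement current equals the conduction current C dV/dt, which peaks at C V₀ ω.
With C = ε₀A/d = (8.85×10^-12)(0.01275)/(2.48×10^-3) = 4.550×10^-11 F and ω = 6.76×10^5 rad/s, I_d,max = (4.550×10^-11)(33.9)(6.76×10^5) = 1.04×10^-3 A.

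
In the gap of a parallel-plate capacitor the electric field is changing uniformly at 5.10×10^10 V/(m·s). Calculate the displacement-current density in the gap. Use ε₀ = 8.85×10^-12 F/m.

J_d = ε₀ ∂E/∂t, so J_d = 0.451 A/m².

0.451 A/m²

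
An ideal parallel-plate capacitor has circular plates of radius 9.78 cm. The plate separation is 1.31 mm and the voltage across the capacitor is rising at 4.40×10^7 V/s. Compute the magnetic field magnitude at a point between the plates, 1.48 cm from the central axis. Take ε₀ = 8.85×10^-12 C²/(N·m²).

2.76×10^-9 T

I_d = C dV/dt with C = ε₀πR²/d = 2.030×10^-10 F, so I_d = (2.030×10^-10)(4.40×10^7) = 8.932×10^-3 A.
∮B·dl = μ₀ I_d,enc with I_d,enc = I_d r²/R² = 2.045×10^-4 A; so B = μ₀ I_d,enc/(2πr) = 2.76×10^-9 T.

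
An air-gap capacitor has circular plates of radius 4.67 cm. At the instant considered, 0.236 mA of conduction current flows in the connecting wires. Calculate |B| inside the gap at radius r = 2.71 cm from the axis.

Between the plates the displacement current equals the wire current: I_d = 0.236 mA = 2.36×10^-4 A.
An Ampèrian loop of radius r encloses a fraction (r/R)² of I_d. Then B·2πr = μ₀ I_d (r/R)², giving B = μ₀ I_d r/(2πR²) = 5.87×10^-10 T.

5.87×10^-10 T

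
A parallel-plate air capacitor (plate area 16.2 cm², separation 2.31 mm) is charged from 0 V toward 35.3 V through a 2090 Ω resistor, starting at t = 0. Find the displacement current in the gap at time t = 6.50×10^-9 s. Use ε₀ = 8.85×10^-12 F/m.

0.0102 A

With C = ε₀A/d = (8.85×10^-12)(1.62×10^-3)/(2.31×10^-3) = 6.206×10^-12 F, the time constant is τ = RC = 1.297×10^-8 s, so t/τ = 0.5012 and e^(−t/τ) = 0.6058.
I_d = I_cond = (V₀/R) e^(−t/τ) = (0.01689)(0.6058) = 0.0102 A.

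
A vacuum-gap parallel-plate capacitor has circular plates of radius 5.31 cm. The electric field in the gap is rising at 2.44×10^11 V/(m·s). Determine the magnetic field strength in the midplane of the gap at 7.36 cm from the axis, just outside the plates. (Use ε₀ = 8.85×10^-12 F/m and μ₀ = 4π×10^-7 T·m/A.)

Through the whole plate area (πR² = 8.858×10^-3 m²), I_d = ε₀ πR² dE/dt = 0.01913 A.
Outside the plates the loop encloses all of I_d, so B·2πr = μ₀ I_d and B = 5.20×10^-8 T.

5.20×10^-8 T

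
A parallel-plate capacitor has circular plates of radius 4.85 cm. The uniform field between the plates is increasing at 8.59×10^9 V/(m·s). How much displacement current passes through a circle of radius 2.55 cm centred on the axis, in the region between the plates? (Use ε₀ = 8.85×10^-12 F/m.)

Through the whole plate area (πR² = 7.390×10^-3 m²), I_d = ε₀ πR² dE/dt = 5.618×10^-4 A.
Through an area πr² the displacement current is I_d·(πr²/πR²) = I_d (r/R)² = 1.55×10^-4 A.

1.55×10^-4 A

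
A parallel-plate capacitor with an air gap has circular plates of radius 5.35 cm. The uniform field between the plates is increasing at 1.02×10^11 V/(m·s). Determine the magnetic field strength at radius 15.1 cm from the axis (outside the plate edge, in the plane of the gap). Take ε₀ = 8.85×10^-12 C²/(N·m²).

I_d = ε₀ dΦ_E/dt = ε₀ πR² (dE/dt) = (8.85×10^-12)(8.992×10^-3)(1.02×10^11) = 8.117×10^-3 A through the full plate area.
Outside the plates the loop encloses all of I_d, so B·2πr = μ₀ I_d and B = 1.08×10^-8 T.

1.08×10^-8 T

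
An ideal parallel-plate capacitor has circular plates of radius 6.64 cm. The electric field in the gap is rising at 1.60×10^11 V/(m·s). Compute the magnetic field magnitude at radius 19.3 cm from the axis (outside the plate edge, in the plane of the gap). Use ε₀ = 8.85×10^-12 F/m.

Total displacement current: I_d = ε₀(πR²)(dE/dt) = (8.85×10^-12)(0.01385)(1.60×10^11) = 0.01961 A.
With r > R the enclosed displacement current is the full I_d; B = μ₀ I_d / (2πr) = 2.03×10^-8 T.

2.03×10^-8 T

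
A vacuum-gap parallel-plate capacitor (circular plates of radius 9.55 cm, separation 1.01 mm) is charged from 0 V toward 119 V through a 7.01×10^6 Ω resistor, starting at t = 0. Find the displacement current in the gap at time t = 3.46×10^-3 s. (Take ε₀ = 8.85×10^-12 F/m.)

2.38×10^-6 A

With C = ε₀A/d = (8.85×10^-12)(0.02865)/(1.01×10^-3) = 2.510×10^-10 F, the time constant is τ = RC = 1.760×10^-3 s, so t/τ = 1.966 and e^(−t/τ) = 0.1400.
I_d = I_cond = (V₀/R) e^(−t/τ) = (1.698×10^-5)(0.1400) = 2.38×10^-6 A.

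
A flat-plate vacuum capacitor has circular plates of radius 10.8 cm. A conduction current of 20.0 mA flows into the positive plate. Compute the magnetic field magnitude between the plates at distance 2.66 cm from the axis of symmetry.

By continuity the displacement current in the gap matches the conduction current: I_d = 0.0200 A.
For r < R the Ampère–Maxwell law gives B(2πr) = μ₀ I_d (r²/R²), so B = μ₀ I_d r/(2πR²) = (4π×10^-7)(0.0200)(0.0266)/(2π·0.108²) = 9.12×10^-9 T.

9.12×10^-9 T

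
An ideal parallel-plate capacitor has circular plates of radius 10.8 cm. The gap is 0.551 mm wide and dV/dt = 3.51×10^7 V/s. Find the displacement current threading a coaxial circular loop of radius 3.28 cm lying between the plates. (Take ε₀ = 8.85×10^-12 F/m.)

1.91×10^-3 A

I_d = C dV/dt with C = ε₀πR²/d = 5.885×10^-10 F, so I_d = (5.885×10^-10)(3.51×10^7) = 0.02066 A.
Through an area πr² the displacement current is I_d·(πr²/πR²) = I_d (r/R)² = 1.91×10^-3 A.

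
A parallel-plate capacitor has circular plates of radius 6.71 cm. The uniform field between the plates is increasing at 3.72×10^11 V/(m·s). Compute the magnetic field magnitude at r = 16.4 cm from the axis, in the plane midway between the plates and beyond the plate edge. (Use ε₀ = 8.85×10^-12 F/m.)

Through the whole plate area (πR² = 0.01414 m²), I_d = ε₀ πR² dE/dt = 0.04655 A.
Outside the plates the loop encloses all of I_d, so B·2πr = μ₀ I_d and B = 5.68×10^-8 T.

5.68×10^-8 T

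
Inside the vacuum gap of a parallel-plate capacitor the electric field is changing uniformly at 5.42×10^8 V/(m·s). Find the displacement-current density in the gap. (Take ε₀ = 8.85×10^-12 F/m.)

The displacement-current density is ε₀ ∂E/∂t = (8.85×10^-12)(5.42×10^8) = 4.80×10^-3 A/m².

4.80×10^-3 A/m²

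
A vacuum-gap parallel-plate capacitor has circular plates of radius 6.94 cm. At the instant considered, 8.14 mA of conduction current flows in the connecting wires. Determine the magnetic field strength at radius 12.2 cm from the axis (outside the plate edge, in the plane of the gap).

Between the plates the displacement current equals the wire current: I_d = 8.14 mA = 8.14×10^-3 A.
For r ≥ R the full I_d is enclosed: B = μ₀ I_d/(2πr) = (4π×10^-7)(8.14×10^-3)/(2π·0.122) = 1.33×10^-8 T.

1.33×10^-8 T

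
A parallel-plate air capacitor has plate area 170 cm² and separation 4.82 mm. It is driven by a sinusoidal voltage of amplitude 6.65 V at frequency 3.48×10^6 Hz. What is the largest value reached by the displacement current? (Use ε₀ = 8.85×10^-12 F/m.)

4.54×10^-3 A

The displacement current equals the conduction current C dV/dt, which peaks at C V₀ ω.
With C = ε₀A/d = (8.85×10^-12)(0.0170)/(4.82×10^-3) = 3.121×10^-11 F and ω = 2πf = 2.187×10^7 rad/s, I_d,max = (3.121×10^-11)(6.65)(2.187×10^7) = 4.54×10^-3 A.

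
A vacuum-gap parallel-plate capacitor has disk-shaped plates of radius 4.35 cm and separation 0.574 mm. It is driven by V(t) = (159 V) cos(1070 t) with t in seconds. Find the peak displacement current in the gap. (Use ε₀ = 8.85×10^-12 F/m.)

1.56×10^-5 A

(dE/dt)_max = V₀ω/d = 2.964×10^8 V/(m·s); ω = 1070 rad/s.
I_d,max = ε₀ A (dE/dt)_max = (8.85×10^-12)(5.945×10^-3)(2.964×10^8) = 1.56×10^-5 A.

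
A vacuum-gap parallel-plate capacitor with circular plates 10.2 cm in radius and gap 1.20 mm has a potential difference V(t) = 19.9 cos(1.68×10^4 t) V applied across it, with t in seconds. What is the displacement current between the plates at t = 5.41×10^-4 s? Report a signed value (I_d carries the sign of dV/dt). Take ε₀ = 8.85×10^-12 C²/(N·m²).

-2.66×10^-5 A

dV/dt = (19.9)(1.68×10^4)·−sin(9.0888) = -1.102×10^5 V/s.
I_d = C dV/dt with C = ε₀A/d = (8.85×10^-12)(0.03269)/(1.20×10^-3) = 2.411×10^-10 F, so I_d = (2.411×10^-10)(-1.102×10^5) = -2.66×10^-5 A.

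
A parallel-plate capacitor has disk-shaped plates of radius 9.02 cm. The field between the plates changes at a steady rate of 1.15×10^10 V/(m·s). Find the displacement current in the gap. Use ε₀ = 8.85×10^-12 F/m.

I_d = ε₀ A (dE/dt) = (8.85×10^-12)(0.02556 m²)(1.15×10^10) = 2.60×10^-3 A.

2.60×10^-3 A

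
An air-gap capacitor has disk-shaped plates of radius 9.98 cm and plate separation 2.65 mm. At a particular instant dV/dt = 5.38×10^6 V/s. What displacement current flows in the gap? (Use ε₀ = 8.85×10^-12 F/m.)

E = V/d so dE/dt = (dV/dt)/d = 2.030×10^9 V/(m·s), and I_d = ε₀ A dE/dt = (8.85×10^-12)(0.03129)(2.030×10^9) = 5.62×10^-4 A.

5.62×10^-4 A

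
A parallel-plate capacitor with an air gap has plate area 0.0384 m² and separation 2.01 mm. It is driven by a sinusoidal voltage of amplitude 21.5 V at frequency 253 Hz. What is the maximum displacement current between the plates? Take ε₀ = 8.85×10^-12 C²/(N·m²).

(dE/dt)_max = V₀ω/d = 1.701×10^7 V/(m·s); ω = 2πf = 1590 rad/s.
I_d,max = ε₀ A (dE/dt)_max = (8.85×10^-12)(0.0384)(1.701×10^7) = 5.78×10^-6 A.

5.78×10^-6 A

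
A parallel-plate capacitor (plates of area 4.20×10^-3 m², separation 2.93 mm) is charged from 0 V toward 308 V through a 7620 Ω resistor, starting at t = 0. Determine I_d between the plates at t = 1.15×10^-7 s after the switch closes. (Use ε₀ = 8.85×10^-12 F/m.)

0.0123 A

C = ε₀A/d = (8.85×10^-12)(4.20×10^-3)/(2.93×10^-3) = 1.269×10^-11 F, so τ = RC = 9.670×10^-8 s.
The conduction current is I(t) = (V₀/R) e^(−t/τ), and the displacement current between the plates equals it.
t/τ = 1.189; I_d = (308/7620) · e^(−1.189) = (0.04042)(0.3045) = 0.0123 A.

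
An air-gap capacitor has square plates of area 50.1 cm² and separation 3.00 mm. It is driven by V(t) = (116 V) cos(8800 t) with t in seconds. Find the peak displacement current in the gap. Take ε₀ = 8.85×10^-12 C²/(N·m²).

1.51×10^-5 A

C = ε₀A/d = (8.85×10^-12)(5.01×10^-3)/(3.00×10^-3) = 1.478×10^-11 F; ω = 8800 rad/s.
I_d = C dV/dt, so |I_d|_max = C V₀ ω = (1.478×10^-11)(116)(8800) = 1.51×10^-5 A.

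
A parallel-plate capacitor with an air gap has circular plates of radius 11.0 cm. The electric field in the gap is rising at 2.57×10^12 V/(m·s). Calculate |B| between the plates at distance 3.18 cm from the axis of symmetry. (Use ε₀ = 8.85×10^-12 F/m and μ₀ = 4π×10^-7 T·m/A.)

I_d = ε₀ dΦ_E/dt = ε₀ πR² (dE/dt) = (8.85×10^-12)(0.03801)(2.57×10^12) = 0.8645 A through the full plate area.
An Ampèrian loop of radius r encloses a fraction (r/R)² of I_d. Then B·2πr = μ₀ I_d (r/R)², giving B = μ₀ I_d r/(2πR²) = 4.54×10^-7 T.

4.54×10^-7 T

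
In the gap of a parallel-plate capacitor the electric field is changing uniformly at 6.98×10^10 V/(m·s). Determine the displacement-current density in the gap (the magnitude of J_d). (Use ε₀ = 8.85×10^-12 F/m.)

0.618 A/m²

J_d = ε₀ ∂E/∂t, so J_d = 0.618 A/m².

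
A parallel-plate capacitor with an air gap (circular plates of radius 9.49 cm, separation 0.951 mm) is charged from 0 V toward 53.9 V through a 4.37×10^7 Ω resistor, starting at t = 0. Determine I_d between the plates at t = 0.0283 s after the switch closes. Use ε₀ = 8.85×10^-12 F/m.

C = ε₀A/d = (8.85×10^-12)(0.02829)/(9.51×10^-4) = 2.633×10^-10 F, so τ = RC = 0.01151 s.
The conduction current is I(t) = (V₀/R) e^(−t/τ), and the displacement current between the plates equals it.
t/τ = 2.459; I_d = (53.9/4.37×10^7) · e^(−2.459) = (1.233×10^-6)(0.08552) = 1.05×10^-7 A.

1.05×10^-7 A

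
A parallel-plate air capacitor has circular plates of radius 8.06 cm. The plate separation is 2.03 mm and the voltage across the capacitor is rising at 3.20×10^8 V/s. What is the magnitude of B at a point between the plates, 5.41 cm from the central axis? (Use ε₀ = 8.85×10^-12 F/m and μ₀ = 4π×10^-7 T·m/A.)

dE/dt = (dV/dt)/d = 1.576×10^11 V/(m·s); I_d = ε₀(πR²)(dE/dt) = (8.85×10^-12)(0.02041)(1.576×10^11) = 0.02847 A.
An Ampèrian loop of radius r encloses a fraction (r/R)² of I_d. Then B·2πr = μ₀ I_d (r/R)², giving B = μ₀ I_d r/(2πR²) = 4.74×10^-8 T.

4.74×10^-8 T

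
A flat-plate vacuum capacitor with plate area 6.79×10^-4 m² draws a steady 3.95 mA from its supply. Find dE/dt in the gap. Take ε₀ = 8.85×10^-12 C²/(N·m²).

By continuity, I_d in the gap equals the 3.95 mA flowing in the wire.
Then dE/dt = I_d/(ε₀A) = 6.57×10^11 V/(m·s).

6.57×10^11 V/(m·s)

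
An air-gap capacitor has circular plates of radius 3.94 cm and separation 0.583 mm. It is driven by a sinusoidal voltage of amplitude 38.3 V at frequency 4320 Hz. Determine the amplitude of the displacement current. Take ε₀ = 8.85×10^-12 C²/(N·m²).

C = ε₀A/d = (8.85×10^-12)(4.877×10^-3)/(5.83×10^-4) = 7.403×10^-11 F; ω = 2πf = 2.714×10^4 rad/s.
I_d = C dV/dt, so |I_d|_max = C V₀ ω = (7.403×10^-11)(38.3)(2.714×10^4) = 7.70×10^-5 A.

7.70×10^-5 A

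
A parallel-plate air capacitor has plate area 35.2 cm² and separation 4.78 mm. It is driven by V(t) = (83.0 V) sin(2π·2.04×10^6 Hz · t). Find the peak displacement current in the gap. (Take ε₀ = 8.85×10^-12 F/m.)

6.93×10^-3 A

The displacement current equals the conduction current C dV/dt, which peaks at C V₀ ω.
With C = ε₀A/d = (8.85×10^-12)(3.52×10^-3)/(4.78×10^-3) = 6.517×10^-12 F and ω = 2πf = 1.282×10^7 rad/s, I_d,max = (6.517×10^-12)(83.0)(1.282×10^7) = 6.93×10^-3 A.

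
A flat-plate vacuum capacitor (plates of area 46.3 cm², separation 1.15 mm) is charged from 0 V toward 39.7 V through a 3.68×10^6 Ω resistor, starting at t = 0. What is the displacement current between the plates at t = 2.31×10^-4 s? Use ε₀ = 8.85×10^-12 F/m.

1.85×10^-6 A

C = ε₀A/d = (8.85×10^-12)(4.63×10^-3)/(1.15×10^-3) = 3.563×10^-11 F and τ = RC = 1.311×10^-4 s. I_d in the gap equals the RC charging current.
I_d(t) = (V₀/R) e^(−t/τ) = 1.079×10^-5 · e^(−1.762) = 1.85×10^-6 A.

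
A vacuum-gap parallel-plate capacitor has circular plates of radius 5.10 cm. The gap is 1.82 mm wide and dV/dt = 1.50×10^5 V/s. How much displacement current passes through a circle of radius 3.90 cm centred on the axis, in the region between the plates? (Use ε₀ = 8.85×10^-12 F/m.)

3.49×10^-6 A

I_d = C dV/dt with C = ε₀πR²/d = 3.973×10^-11 F, so I_d = (3.973×10^-11)(1.50×10^5) = 5.960×10^-6 A.
Since J_d is uniform, the enclosed fraction is (r/R)² = 0.5848, giving I_d,enc = 3.49×10^-6 A.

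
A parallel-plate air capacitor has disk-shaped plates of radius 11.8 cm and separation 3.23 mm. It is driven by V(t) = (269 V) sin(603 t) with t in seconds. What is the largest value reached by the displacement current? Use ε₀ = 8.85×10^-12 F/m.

1.94×10^-5 A

(dE/dt)_max = V₀ω/d = 5.022×10^7 V/(m·s); ω = 603 rad/s.
I_d,max = ε₀ A (dE/dt)_max = (8.85×10^-12)(0.04374)(5.022×10^7) = 1.94×10^-5 A.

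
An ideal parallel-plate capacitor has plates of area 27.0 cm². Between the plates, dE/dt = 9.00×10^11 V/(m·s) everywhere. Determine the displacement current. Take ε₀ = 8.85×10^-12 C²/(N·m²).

With a uniform field, Φ_E = EA, so I_d = ε₀ A dE/dt = 0.0215 A.

0.0215 A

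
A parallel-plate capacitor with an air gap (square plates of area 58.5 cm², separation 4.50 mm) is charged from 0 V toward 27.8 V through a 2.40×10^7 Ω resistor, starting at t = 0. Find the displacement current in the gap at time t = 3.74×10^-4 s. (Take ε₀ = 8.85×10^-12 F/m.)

2.99×10^-7 A

With C = ε₀A/d = (8.85×10^-12)(5.85×10^-3)/(4.50×10^-3) = 1.151×10^-11 F, the time constant is τ = RC = 2.762×10^-4 s, so t/τ = 1.354 and e^(−t/τ) = 0.2582.
I_d = I_cond = (V₀/R) e^(−t/τ) = (1.158×10^-6)(0.2582) = 2.99×10^-7 A.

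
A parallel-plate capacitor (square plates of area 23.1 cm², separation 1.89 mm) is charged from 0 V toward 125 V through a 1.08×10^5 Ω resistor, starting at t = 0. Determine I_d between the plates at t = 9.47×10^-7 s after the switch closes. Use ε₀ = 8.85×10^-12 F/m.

C = ε₀A/d = (8.85×10^-12)(2.31×10^-3)/(1.89×10^-3) = 1.082×10^-11 F and τ = RC = 1.169×10^-6 s. I_d in the gap equals the RC charging current.
I_d(t) = (V₀/R) e^(−t/τ) = 1.157×10^-3 · e^(−0.8101) = 5.15×10^-4 A.

5.15×10^-4 A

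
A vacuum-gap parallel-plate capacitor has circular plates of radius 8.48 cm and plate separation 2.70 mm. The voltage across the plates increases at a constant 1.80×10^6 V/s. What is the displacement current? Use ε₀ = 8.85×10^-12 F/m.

The field between the plates is E = V/d, so dE/dt = (1.80×10^6)/(2.70×10^-3 m) = 6.667×10^8 V/(m·s).
I_d = ε₀ A (dE/dt) = (8.85×10^-12)(0.02259)(6.667×10^8) = 1.33×10^-4 A.

1.33×10^-4 A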